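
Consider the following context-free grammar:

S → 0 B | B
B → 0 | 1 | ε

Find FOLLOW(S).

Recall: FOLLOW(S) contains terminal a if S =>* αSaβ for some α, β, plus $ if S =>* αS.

We compute FOLLOW(S) using the standard algorithm.
FOLLOW(S) starts with {$}.
FIRST(B) = {0, 1, ε}
FIRST(S) = {0, 1, ε}
FOLLOW(B) = {$}
FOLLOW(S) = {$}
Therefore, FOLLOW(S) = {$}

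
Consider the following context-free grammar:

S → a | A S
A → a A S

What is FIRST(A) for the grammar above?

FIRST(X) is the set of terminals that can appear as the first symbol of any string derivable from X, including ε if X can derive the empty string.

We compute FIRST(A) using the standard algorithm.
FIRST(A) = {a}
FIRST(S) = {a}
Therefore, FIRST(A) = {a}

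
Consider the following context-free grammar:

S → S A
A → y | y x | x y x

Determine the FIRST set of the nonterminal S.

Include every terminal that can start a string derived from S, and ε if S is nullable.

We compute FIRST(S) using the standard algorithm.
FIRST(A) = {x, y}
FIRST(S) = {}
Therefore, FIRST(S) = {}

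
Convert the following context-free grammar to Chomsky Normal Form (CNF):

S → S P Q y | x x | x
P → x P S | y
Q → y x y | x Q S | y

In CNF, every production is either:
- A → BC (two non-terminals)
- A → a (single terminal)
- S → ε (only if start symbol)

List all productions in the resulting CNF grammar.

TY → y; TX → x; S → x; P → y; Q → y; S → S X0; X0 → P X1; X1 → Q TY; S → TX TX; P → TX X2; X2 → P S; Q → TY X3; X3 → TX TY; Q → TX X4; X4 → Q S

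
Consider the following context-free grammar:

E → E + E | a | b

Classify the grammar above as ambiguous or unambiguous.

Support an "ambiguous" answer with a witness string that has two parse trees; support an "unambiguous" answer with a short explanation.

Ambiguous - the string 'a + a + a + a' has two distinct parse trees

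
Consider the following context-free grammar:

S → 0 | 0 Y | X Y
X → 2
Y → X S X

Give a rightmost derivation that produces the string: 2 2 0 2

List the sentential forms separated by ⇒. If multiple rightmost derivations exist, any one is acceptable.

S ⇒ X Y ⇒ X X S X ⇒ X X S 2 ⇒ X X 0 2 ⇒ X 2 0 2 ⇒ 2 2 0 2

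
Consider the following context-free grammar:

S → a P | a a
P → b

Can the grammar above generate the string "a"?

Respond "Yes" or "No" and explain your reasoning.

No - no valid derivation exists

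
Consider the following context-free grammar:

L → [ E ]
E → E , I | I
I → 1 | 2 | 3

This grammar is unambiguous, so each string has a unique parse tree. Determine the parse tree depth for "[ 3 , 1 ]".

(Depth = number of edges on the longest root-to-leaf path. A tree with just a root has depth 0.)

4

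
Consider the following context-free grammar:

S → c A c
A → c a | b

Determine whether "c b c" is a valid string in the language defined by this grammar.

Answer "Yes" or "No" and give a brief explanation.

Yes - a valid derivation exists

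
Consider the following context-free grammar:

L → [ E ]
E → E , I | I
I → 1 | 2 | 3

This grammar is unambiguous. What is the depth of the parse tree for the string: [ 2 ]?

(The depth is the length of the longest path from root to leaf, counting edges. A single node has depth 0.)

3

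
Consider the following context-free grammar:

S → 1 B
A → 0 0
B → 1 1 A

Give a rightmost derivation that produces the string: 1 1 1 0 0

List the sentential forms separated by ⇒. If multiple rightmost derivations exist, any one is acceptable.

S ⇒ 1 B ⇒ 1 1 1 A ⇒ 1 1 1 0 0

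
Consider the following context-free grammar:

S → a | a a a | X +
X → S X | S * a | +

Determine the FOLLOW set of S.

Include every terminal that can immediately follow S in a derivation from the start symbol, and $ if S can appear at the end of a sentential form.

We compute FOLLOW(S) using the standard algorithm.
FOLLOW(S) starts with {$}.
FIRST(S) = {+, a}
FIRST(X) = {+, a}
FOLLOW(S) = {$, *, +, a}
FOLLOW(X) = {+}
Therefore, FOLLOW(S) = {$, *, +, a}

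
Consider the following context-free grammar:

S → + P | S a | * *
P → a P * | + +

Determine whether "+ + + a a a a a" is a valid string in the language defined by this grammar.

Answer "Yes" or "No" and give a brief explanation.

Yes - a valid derivation exists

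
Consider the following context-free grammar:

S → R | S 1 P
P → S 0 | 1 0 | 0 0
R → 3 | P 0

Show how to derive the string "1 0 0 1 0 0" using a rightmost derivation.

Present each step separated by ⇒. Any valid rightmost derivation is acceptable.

S ⇒ S 1 P ⇒ S 1 0 0 ⇒ R 1 0 0 ⇒ P 0 1 0 0 ⇒ 1 0 0 1 0 0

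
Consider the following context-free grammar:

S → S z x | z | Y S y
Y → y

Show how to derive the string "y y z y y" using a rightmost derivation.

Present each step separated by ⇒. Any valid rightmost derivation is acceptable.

S ⇒ Y S y ⇒ Y Y S y y ⇒ Y Y z y y ⇒ Y y z y y ⇒ y y z y y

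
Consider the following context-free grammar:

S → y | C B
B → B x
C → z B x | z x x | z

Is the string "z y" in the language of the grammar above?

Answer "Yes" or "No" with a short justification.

No - no valid derivation exists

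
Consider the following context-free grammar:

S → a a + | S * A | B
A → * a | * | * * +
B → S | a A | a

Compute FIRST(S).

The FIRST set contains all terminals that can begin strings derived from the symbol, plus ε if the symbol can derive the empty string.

We compute FIRST(S) using the standard algorithm.
FIRST(A) = {*}
FIRST(B) = {a}
FIRST(S) = {a}
Therefore, FIRST(S) = {a}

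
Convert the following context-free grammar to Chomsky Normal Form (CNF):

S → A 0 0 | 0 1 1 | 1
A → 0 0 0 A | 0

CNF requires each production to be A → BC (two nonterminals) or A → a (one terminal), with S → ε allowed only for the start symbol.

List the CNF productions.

T0 → 0; T1 → 1; S → 1; A → 0; S → A X0; X0 → T0 T0; S → T0 X1; X1 → T1 T1; A → T0 X2; X2 → T0 X3; X3 → T0 A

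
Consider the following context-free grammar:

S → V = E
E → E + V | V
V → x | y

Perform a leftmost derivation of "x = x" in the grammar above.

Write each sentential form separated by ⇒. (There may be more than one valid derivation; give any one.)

S ⇒ V = E ⇒ x = E ⇒ x = V ⇒ x = x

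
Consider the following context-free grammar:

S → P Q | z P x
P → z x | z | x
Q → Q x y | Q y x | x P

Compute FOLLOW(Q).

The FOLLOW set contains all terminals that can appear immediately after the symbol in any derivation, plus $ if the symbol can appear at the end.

We compute FOLLOW(Q) using the standard algorithm.
FOLLOW(S) starts with {$}.
FIRST(P) = {x, z}
FIRST(Q) = {x}
FIRST(S) = {x, z}
FOLLOW(P) = {$, x, y}
FOLLOW(Q) = {$, x, y}
FOLLOW(S) = {$}
Therefore, FOLLOW(Q) = {$, x, y}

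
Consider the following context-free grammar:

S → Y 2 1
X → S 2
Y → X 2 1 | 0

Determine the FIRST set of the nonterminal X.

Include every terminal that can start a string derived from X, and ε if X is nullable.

We compute FIRST(X) using the standard algorithm.
FIRST(S) = {0}
FIRST(X) = {0}
FIRST(Y) = {0}
Therefore, FIRST(X) = {0}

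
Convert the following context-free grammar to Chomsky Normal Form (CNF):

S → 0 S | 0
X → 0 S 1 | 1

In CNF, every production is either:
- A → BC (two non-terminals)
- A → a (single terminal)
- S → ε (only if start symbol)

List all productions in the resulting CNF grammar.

T0 → 0; S → 0; T1 → 1; X → 1; S → T0 S; X → T0 X0; X0 → S T1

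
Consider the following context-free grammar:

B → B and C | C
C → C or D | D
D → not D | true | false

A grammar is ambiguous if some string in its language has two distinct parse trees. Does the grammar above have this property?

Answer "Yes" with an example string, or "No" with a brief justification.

No - the grammar is unambiguous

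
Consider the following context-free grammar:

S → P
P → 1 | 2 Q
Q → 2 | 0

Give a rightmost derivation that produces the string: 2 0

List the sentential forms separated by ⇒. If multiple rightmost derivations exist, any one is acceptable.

S ⇒ P ⇒ 2 Q ⇒ 2 0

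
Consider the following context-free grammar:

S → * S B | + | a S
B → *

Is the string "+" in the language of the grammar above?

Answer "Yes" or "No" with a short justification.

Yes - a valid derivation exists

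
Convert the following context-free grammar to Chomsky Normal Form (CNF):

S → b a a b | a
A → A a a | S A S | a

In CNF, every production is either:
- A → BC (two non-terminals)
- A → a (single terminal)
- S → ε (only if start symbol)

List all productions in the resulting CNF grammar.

TB → b; TA → a; S → a; A → a; S → TB X0; X0 → TA X1; X1 → TA TB; A → A X2; X2 → TA TA; A → S X3; X3 → A S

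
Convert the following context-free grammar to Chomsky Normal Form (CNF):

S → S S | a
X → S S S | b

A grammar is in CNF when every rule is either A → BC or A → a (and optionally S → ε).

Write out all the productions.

S → a; X → b; S → S S; X → S X0; X0 → S S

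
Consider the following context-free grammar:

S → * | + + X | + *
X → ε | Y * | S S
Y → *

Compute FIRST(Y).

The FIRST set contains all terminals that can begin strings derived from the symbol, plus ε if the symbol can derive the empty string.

We compute FIRST(Y) using the standard algorithm.
FIRST(S) = {*, +}
FIRST(X) = {*, +, ε}
FIRST(Y) = {*}
Therefore, FIRST(Y) = {*}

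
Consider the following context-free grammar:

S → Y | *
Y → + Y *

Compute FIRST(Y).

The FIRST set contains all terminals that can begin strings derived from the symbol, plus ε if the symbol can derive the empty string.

We compute FIRST(Y) using the standard algorithm.
FIRST(S) = {*, +}
FIRST(Y) = {+}
Therefore, FIRST(Y) = {+}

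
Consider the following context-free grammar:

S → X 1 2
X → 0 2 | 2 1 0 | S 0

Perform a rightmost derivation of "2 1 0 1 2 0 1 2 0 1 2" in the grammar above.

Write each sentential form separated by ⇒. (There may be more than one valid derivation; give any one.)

S ⇒ X 1 2 ⇒ S 0 1 2 ⇒ X 1 2 0 1 2 ⇒ S 0 1 2 0 1 2 ⇒ X 1 2 0 1 2 0 1 2 ⇒ 2 1 0 1 2 0 1 2 0 1 2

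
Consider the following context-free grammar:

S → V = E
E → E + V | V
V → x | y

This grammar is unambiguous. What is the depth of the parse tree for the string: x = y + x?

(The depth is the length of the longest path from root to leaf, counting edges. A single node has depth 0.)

4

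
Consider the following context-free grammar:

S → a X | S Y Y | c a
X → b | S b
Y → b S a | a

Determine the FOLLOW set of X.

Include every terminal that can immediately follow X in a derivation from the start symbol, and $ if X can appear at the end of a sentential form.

We compute FOLLOW(X) using the standard algorithm.
FOLLOW(S) starts with {$}.
FIRST(S) = {a, c}
FIRST(X) = {a, b, c}
FIRST(Y) = {a, b}
FOLLOW(S) = {$, a, b}
FOLLOW(X) = {$, a, b}
FOLLOW(Y) = {$, a, b}
Therefore, FOLLOW(X) = {$, a, b}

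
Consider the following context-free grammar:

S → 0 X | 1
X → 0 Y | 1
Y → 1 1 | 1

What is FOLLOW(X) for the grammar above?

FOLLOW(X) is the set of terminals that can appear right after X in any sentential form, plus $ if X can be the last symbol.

We compute FOLLOW(X) using the standard algorithm.
FOLLOW(S) starts with {$}.
FIRST(S) = {0, 1}
FIRST(X) = {0, 1}
FIRST(Y) = {1}
FOLLOW(S) = {$}
FOLLOW(X) = {$}
FOLLOW(Y) = {$}
Therefore, FOLLOW(X) = {$}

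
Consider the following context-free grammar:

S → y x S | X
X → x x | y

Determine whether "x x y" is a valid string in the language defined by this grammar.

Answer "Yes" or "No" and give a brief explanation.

No - no valid derivation exists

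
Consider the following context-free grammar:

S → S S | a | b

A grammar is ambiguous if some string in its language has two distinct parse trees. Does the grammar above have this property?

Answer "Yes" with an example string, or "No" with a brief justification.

Yes - the string 'a a b a a' has two distinct parse trees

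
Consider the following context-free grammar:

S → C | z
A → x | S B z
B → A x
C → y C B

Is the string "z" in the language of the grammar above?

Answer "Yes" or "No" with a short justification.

Yes - a valid derivation exists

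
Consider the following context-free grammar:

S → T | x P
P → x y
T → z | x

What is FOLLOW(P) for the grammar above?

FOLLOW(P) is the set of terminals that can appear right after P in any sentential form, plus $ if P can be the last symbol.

We compute FOLLOW(P) using the standard algorithm.
FOLLOW(S) starts with {$}.
FIRST(P) = {x}
FIRST(S) = {x, z}
FIRST(T) = {x, z}
FOLLOW(P) = {$}
FOLLOW(S) = {$}
FOLLOW(T) = {$}
Therefore, FOLLOW(P) = {$}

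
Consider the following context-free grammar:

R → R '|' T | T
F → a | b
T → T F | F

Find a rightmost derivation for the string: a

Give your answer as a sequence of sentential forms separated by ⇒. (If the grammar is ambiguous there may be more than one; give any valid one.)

R ⇒ T ⇒ F ⇒ a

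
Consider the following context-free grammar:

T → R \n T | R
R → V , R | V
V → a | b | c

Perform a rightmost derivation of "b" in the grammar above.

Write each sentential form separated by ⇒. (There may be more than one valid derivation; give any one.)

T ⇒ R ⇒ V ⇒ b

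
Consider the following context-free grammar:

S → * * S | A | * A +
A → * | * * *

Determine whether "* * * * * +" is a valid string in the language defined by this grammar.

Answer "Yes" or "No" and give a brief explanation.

No - no valid derivation exists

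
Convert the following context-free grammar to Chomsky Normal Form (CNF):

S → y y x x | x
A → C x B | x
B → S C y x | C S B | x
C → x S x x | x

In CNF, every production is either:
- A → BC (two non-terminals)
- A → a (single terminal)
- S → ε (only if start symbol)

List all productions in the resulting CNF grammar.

TY → y; TX → x; S → x; A → x; B → x; C → x; S → TY X0; X0 → TY X1; X1 → TX TX; A → C X2; X2 → TX B; B → S X3; X3 → C X4; X4 → TY TX; B → C X5; X5 → S B; C → TX X6; X6 → S X7; X7 → TX TX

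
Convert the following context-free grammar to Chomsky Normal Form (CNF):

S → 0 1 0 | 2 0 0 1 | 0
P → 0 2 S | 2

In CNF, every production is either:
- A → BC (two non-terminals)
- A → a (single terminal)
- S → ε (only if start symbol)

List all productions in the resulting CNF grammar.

T0 → 0; T1 → 1; T2 → 2; S → 0; P → 2; S → T0 X0; X0 → T1 T0; S → T2 X1; X1 → T0 X2; X2 → T0 T1; P → T0 X3; X3 → T2 S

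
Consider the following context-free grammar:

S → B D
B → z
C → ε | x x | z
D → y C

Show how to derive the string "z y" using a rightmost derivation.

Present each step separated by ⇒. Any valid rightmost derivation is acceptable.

S ⇒ B D ⇒ B y C ⇒ B y ⇒ z y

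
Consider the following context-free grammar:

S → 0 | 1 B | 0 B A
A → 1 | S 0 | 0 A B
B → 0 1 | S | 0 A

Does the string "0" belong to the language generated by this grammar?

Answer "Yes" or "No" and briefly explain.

Yes - a valid derivation exists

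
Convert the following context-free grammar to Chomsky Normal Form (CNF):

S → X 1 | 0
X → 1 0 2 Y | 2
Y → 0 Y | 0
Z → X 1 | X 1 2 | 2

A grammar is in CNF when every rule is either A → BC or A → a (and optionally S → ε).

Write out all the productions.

T1 → 1; S → 0; T0 → 0; T2 → 2; X → 2; Y → 0; Z → 2; S → X T1; X → T1 X0; X0 → T0 X1; X1 → T2 Y; Y → T0 Y; Z → X T1; Z → X X2; X2 → T1 T2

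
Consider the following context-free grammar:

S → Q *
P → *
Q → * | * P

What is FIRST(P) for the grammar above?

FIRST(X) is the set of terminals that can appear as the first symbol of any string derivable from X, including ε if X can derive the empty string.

We compute FIRST(P) using the standard algorithm.
FIRST(P) = {*}
FIRST(Q) = {*}
FIRST(S) = {*}
Therefore, FIRST(P) = {*}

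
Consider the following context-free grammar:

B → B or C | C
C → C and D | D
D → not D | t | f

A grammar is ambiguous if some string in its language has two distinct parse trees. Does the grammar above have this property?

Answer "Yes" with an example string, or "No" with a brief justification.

No - the grammar is unambiguous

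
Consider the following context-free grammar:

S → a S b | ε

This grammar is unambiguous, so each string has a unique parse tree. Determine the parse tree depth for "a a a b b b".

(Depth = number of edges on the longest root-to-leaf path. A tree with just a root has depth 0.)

4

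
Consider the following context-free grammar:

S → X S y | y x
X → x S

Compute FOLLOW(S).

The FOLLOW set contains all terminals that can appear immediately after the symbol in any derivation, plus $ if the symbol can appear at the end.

We compute FOLLOW(S) using the standard algorithm.
FOLLOW(S) starts with {$}.
FIRST(S) = {x, y}
FIRST(X) = {x}
FOLLOW(S) = {$, x, y}
FOLLOW(X) = {x, y}
Therefore, FOLLOW(S) = {$, x, y}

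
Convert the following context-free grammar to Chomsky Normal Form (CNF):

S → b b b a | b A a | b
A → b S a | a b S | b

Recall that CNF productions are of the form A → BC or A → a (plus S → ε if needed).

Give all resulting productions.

TB → b; TA → a; S → b; A → b; S → TB X0; X0 → TB X1; X1 → TB TA; S → TB X2; X2 → A TA; A → TB X3; X3 → S TA; A → TA X4; X4 → TB S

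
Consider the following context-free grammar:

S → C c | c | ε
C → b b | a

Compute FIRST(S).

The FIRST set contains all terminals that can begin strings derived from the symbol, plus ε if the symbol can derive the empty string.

We compute FIRST(S) using the standard algorithm.
FIRST(C) = {a, b}
FIRST(S) = {a, b, c, ε}
Therefore, FIRST(S) = {a, b, c, ε}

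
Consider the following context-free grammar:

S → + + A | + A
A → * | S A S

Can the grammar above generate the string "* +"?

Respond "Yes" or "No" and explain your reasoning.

No - no valid derivation exists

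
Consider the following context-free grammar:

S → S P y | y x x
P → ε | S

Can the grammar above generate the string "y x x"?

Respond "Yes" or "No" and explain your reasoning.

Yes - a valid derivation exists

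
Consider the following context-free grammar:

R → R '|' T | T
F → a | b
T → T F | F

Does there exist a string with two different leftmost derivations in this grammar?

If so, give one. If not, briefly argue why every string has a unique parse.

No - every string in the language has a unique leftmost derivation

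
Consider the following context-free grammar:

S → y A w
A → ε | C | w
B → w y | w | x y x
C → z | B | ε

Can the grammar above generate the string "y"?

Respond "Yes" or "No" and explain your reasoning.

No - no valid derivation exists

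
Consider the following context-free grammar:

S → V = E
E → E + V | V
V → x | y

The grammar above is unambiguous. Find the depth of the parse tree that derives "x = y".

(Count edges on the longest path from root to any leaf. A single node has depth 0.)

3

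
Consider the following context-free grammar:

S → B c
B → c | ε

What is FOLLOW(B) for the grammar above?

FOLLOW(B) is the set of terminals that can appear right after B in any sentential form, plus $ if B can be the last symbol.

We compute FOLLOW(B) using the standard algorithm.
FOLLOW(S) starts with {$}.
FIRST(B) = {c, ε}
FIRST(S) = {c}
FOLLOW(B) = {c}
FOLLOW(S) = {$}
Therefore, FOLLOW(B) = {c}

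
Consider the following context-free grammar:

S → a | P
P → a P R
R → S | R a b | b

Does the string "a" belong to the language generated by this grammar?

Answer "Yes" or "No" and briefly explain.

Yes - a valid derivation exists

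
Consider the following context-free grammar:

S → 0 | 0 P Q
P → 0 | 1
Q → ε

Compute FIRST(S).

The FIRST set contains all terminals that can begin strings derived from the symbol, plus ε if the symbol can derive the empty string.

We compute FIRST(S) using the standard algorithm.
FIRST(P) = {0, 1}
FIRST(Q) = {ε}
FIRST(S) = {0}
Therefore, FIRST(S) = {0}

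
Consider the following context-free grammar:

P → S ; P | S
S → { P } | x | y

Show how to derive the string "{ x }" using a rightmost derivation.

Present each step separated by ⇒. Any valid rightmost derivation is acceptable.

P ⇒ S ⇒ { P } ⇒ { S } ⇒ { x }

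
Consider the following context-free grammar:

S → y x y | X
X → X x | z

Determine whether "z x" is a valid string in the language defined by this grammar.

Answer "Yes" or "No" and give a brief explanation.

Yes - a valid derivation exists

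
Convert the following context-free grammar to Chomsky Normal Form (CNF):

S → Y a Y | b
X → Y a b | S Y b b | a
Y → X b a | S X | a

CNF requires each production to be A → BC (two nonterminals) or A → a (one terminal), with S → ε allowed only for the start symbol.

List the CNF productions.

TA → a; S → b; TB → b; X → a; Y → a; S → Y X0; X0 → TA Y; X → Y X1; X1 → TA TB; X → S X2; X2 → Y X3; X3 → TB TB; Y → X X4; X4 → TB TA; Y → S X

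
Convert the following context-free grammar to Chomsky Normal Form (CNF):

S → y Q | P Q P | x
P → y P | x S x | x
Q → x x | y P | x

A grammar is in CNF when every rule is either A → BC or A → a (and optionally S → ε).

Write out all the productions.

TY → y; S → x; TX → x; P → x; Q → x; S → TY Q; S → P X0; X0 → Q P; P → TY P; P → TX X1; X1 → S TX; Q → TX TX; Q → TY P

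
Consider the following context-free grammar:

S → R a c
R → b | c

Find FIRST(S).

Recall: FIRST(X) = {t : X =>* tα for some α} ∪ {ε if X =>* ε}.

We compute FIRST(S) using the standard algorithm.
FIRST(R) = {b, c}
FIRST(S) = {b, c}
Therefore, FIRST(S) = {b, c}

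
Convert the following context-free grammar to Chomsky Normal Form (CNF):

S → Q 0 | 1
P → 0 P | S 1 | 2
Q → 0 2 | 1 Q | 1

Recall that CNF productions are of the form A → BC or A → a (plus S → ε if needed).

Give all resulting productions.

T0 → 0; S → 1; T1 → 1; P → 2; T2 → 2; Q → 1; S → Q T0; P → T0 P; P → S T1; Q → T0 T2; Q → T1 Q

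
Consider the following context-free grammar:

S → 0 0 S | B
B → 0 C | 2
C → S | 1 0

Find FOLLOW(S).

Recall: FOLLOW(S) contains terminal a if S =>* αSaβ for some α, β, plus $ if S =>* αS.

We compute FOLLOW(S) using the standard algorithm.
FOLLOW(S) starts with {$}.
FIRST(B) = {0, 2}
FIRST(C) = {0, 1, 2}
FIRST(S) = {0, 2}
FOLLOW(B) = {$}
FOLLOW(C) = {$}
FOLLOW(S) = {$}
Therefore, FOLLOW(S) = {$}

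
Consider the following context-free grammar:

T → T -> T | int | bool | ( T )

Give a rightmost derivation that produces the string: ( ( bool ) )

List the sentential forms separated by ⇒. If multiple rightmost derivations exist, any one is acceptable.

T ⇒ ( T ) ⇒ ( ( T ) ) ⇒ ( ( bool ) )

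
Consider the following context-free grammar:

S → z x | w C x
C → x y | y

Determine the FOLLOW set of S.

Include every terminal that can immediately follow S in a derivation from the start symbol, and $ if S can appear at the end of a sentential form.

We compute FOLLOW(S) using the standard algorithm.
FOLLOW(S) starts with {$}.
FIRST(C) = {x, y}
FIRST(S) = {w, z}
FOLLOW(C) = {x}
FOLLOW(S) = {$}
Therefore, FOLLOW(S) = {$}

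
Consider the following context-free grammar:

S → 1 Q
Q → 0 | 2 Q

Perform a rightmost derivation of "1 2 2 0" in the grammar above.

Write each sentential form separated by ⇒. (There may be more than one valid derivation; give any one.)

S ⇒ 1 Q ⇒ 1 2 Q ⇒ 1 2 2 Q ⇒ 1 2 2 0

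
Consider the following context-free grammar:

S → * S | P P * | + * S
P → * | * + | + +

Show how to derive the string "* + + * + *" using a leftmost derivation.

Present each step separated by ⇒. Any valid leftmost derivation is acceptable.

S ⇒ * S ⇒ * P P * ⇒ * + + P * ⇒ * + + * + *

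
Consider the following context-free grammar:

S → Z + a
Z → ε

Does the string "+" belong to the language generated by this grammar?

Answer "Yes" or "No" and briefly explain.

No - no valid derivation exists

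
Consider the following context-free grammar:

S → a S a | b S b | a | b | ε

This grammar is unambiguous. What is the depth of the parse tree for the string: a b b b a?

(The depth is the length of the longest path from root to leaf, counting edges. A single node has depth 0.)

3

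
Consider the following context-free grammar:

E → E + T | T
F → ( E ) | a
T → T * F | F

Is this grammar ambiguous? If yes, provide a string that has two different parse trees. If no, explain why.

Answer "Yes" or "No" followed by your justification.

No - the grammar is unambiguous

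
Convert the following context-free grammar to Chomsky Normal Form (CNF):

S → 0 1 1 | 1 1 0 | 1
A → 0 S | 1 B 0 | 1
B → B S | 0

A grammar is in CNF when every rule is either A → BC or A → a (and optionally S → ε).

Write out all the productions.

T0 → 0; T1 → 1; S → 1; A → 1; B → 0; S → T0 X0; X0 → T1 T1; S → T1 X1; X1 → T1 T0; A → T0 S; A → T1 X2; X2 → B T0; B → B S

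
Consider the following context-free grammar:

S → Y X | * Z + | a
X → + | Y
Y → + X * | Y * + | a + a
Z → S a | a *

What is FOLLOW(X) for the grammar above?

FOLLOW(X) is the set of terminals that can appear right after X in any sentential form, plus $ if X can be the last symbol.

We compute FOLLOW(X) using the standard algorithm.
FOLLOW(S) starts with {$}.
FIRST(S) = {*, +, a}
FIRST(X) = {+, a}
FIRST(Y) = {+, a}
FIRST(Z) = {*, +, a}
FOLLOW(S) = {$, a}
FOLLOW(X) = {$, *, a}
FOLLOW(Y) = {$, *, +, a}
FOLLOW(Z) = {+}
Therefore, FOLLOW(X) = {$, *, a}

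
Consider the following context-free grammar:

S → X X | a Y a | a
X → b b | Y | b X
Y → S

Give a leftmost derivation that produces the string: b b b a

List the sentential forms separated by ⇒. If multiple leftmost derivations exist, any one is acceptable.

S ⇒ X X ⇒ b X X ⇒ b b b X ⇒ b b b Y ⇒ b b b S ⇒ b b b a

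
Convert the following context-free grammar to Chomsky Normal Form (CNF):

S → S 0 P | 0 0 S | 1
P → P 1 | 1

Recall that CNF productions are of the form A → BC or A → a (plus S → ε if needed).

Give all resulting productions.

T0 → 0; S → 1; T1 → 1; P → 1; S → S X0; X0 → T0 P; S → T0 X1; X1 → T0 S; P → P T1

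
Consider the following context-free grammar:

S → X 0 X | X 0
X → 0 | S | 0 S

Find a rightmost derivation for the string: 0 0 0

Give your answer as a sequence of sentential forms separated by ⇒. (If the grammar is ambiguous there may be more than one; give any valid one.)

S ⇒ X 0 X ⇒ X 0 0 ⇒ 0 0 0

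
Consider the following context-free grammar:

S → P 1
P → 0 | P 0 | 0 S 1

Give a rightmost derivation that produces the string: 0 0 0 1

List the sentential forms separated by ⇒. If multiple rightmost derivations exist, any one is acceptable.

S ⇒ P 1 ⇒ P 0 1 ⇒ P 0 0 1 ⇒ 0 0 0 1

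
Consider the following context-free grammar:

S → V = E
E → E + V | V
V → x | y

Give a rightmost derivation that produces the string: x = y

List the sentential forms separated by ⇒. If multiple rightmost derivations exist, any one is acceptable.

S ⇒ V = E ⇒ V = V ⇒ V = y ⇒ x = y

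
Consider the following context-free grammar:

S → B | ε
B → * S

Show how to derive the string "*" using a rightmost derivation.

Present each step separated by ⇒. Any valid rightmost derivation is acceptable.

S ⇒ B ⇒ * S ⇒ *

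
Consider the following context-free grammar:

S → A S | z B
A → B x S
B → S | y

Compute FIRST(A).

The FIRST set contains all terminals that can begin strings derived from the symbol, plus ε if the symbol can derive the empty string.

We compute FIRST(A) using the standard algorithm.
FIRST(A) = {y, z}
FIRST(B) = {y, z}
FIRST(S) = {y, z}
Therefore, FIRST(A) = {y, z}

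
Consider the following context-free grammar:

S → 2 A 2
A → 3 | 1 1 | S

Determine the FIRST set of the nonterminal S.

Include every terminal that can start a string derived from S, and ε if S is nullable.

We compute FIRST(S) using the standard algorithm.
FIRST(A) = {1, 2, 3}
FIRST(S) = {2}
Therefore, FIRST(S) = {2}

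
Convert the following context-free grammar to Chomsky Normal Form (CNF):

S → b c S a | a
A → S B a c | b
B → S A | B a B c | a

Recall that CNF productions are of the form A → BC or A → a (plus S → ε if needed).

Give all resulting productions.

TB → b; TC → c; TA → a; S → a; A → b; B → a; S → TB X0; X0 → TC X1; X1 → S TA; A → S X2; X2 → B X3; X3 → TA TC; B → S A; B → B X4; X4 → TA X5; X5 → B TC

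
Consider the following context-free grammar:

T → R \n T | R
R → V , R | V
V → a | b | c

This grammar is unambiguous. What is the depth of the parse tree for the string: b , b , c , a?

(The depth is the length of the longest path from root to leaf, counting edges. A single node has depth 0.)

6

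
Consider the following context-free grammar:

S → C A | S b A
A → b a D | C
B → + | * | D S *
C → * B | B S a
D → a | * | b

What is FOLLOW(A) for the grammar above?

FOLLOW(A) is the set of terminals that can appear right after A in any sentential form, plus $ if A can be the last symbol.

We compute FOLLOW(A) using the standard algorithm.
FOLLOW(S) starts with {$}.
FIRST(A) = {*, +, a, b}
FIRST(B) = {*, +, a, b}
FIRST(C) = {*, +, a, b}
FIRST(D) = {*, a, b}
FIRST(S) = {*, +, a, b}
FOLLOW(A) = {$, *, a, b}
FOLLOW(B) = {$, *, +, a, b}
FOLLOW(C) = {$, *, +, a, b}
FOLLOW(D) = {$, *, +, a, b}
FOLLOW(S) = {$, *, a, b}
Therefore, FOLLOW(A) = {$, *, a, b}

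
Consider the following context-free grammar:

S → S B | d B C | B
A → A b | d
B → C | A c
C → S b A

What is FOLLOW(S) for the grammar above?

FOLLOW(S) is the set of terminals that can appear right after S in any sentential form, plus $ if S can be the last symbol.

We compute FOLLOW(S) using the standard algorithm.
FOLLOW(S) starts with {$}.
FIRST(A) = {d}
FIRST(B) = {d}
FIRST(C) = {d}
FIRST(S) = {d}
FOLLOW(A) = {$, b, c, d}
FOLLOW(B) = {$, b, d}
FOLLOW(C) = {$, b, d}
FOLLOW(S) = {$, b, d}
Therefore, FOLLOW(S) = {$, b, d}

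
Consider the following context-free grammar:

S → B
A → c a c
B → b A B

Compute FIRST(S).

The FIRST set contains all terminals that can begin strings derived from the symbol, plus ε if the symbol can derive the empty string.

We compute FIRST(S) using the standard algorithm.
FIRST(A) = {c}
FIRST(B) = {b}
FIRST(S) = {b}
Therefore, FIRST(S) = {b}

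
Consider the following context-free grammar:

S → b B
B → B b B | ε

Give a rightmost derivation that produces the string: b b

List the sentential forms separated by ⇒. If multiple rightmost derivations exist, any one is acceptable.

S ⇒ b B ⇒ b B b B ⇒ b B b ⇒ b b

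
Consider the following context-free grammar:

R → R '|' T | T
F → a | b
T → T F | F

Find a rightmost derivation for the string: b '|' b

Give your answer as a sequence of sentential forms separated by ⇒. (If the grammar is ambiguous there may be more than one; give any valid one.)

R ⇒ R '|' T ⇒ R '|' F ⇒ R '|' b ⇒ T '|' b ⇒ F '|' b ⇒ b '|' b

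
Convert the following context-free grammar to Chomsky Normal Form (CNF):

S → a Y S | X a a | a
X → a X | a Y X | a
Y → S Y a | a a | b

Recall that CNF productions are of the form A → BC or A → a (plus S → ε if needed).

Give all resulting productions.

TA → a; S → a; X → a; Y → b; S → TA X0; X0 → Y S; S → X X1; X1 → TA TA; X → TA X; X → TA X2; X2 → Y X; Y → S X3; X3 → Y TA; Y → TA TA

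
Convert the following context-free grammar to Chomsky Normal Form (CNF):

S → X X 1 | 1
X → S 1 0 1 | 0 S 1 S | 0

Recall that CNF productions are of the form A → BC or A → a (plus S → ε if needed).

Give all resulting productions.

T1 → 1; S → 1; T0 → 0; X → 0; S → X X0; X0 → X T1; X → S X1; X1 → T1 X2; X2 → T0 T1; X → T0 X3; X3 → S X4; X4 → T1 S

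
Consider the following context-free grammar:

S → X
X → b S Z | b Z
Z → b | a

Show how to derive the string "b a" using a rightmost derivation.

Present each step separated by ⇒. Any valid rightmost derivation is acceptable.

S ⇒ X ⇒ b Z ⇒ b a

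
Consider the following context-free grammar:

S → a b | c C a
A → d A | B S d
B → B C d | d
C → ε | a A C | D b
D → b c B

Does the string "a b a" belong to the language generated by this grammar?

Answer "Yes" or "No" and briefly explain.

No - no valid derivation exists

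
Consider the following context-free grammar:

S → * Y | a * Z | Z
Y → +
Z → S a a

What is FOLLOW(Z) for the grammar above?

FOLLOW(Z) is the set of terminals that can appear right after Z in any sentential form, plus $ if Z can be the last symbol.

We compute FOLLOW(Z) using the standard algorithm.
FOLLOW(S) starts with {$}.
FIRST(S) = {*, a}
FIRST(Y) = {+}
FIRST(Z) = {*, a}
FOLLOW(S) = {$, a}
FOLLOW(Y) = {$, a}
FOLLOW(Z) = {$, a}
Therefore, FOLLOW(Z) = {$, a}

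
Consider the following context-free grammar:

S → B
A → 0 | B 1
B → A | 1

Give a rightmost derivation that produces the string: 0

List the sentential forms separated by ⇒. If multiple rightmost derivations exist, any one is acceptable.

S ⇒ B ⇒ A ⇒ 0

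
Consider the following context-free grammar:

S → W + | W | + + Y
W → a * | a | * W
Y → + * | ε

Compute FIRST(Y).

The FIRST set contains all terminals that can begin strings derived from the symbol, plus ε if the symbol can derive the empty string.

We compute FIRST(Y) using the standard algorithm.
FIRST(S) = {*, +, a}
FIRST(W) = {*, a}
FIRST(Y) = {+, ε}
Therefore, FIRST(Y) = {+, ε}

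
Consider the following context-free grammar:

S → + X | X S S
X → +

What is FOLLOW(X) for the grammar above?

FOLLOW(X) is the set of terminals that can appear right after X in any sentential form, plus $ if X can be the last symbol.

We compute FOLLOW(X) using the standard algorithm.
FOLLOW(S) starts with {$}.
FIRST(S) = {+}
FIRST(X) = {+}
FOLLOW(S) = {$, +}
FOLLOW(X) = {$, +}
Therefore, FOLLOW(X) = {$, +}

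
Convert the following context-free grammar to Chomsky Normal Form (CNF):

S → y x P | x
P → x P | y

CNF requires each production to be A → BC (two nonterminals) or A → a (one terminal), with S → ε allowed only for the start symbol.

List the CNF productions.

TY → y; TX → x; S → x; P → y; S → TY X0; X0 → TX P; P → TX P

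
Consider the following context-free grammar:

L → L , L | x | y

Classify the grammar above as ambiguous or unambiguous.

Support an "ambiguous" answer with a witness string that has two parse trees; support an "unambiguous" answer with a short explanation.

Ambiguous - the string 'x , y , y , y' has two distinct parse trees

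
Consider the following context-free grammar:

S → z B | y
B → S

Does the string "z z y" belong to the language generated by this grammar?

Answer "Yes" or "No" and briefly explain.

Yes - a valid derivation exists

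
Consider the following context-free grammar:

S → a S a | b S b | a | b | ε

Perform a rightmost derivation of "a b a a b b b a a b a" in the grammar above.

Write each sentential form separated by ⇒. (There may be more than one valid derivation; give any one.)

S ⇒ a S a ⇒ a b S b a ⇒ a b a S a b a ⇒ a b a a S a a b a ⇒ a b a a b S b a a b a ⇒ a b a a b b b a a b a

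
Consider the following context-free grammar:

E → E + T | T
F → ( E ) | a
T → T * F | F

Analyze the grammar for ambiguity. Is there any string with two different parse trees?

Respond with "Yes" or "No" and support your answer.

No - the grammar is unambiguous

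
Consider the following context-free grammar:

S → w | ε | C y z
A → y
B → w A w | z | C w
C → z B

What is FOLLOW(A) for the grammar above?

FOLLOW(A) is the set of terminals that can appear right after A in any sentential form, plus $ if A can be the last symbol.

We compute FOLLOW(A) using the standard algorithm.
FOLLOW(S) starts with {$}.
FIRST(A) = {y}
FIRST(B) = {w, z}
FIRST(C) = {z}
FIRST(S) = {w, z, ε}
FOLLOW(A) = {w}
FOLLOW(B) = {w, y}
FOLLOW(C) = {w, y}
FOLLOW(S) = {$}
Therefore, FOLLOW(A) = {w}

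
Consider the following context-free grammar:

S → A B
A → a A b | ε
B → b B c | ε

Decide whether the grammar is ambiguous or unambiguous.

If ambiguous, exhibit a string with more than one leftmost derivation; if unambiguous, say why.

Unambiguous - every string in the language has a unique leftmost derivation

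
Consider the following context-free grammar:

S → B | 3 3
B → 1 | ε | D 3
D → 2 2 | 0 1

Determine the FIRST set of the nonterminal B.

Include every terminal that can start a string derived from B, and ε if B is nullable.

We compute FIRST(B) using the standard algorithm.
FIRST(B) = {0, 1, 2, ε}
FIRST(D) = {0, 2}
FIRST(S) = {0, 1, 2, 3, ε}
Therefore, FIRST(B) = {0, 1, 2, ε}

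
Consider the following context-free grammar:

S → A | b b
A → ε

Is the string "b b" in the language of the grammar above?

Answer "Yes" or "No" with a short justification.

Yes - a valid derivation exists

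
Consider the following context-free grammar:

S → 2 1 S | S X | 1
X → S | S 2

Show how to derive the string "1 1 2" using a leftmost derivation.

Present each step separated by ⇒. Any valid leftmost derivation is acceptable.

S ⇒ S X ⇒ 1 X ⇒ 1 S 2 ⇒ 1 1 2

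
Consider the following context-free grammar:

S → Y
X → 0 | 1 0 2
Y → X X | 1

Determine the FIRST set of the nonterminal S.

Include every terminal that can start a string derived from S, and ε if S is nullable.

We compute FIRST(S) using the standard algorithm.
FIRST(S) = {0, 1}
FIRST(X) = {0, 1}
FIRST(Y) = {0, 1}
Therefore, FIRST(S) = {0, 1}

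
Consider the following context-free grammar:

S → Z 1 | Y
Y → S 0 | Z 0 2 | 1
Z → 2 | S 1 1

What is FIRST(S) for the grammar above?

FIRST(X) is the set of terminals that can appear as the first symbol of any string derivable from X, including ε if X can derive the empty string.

We compute FIRST(S) using the standard algorithm.
FIRST(S) = {1, 2}
FIRST(Y) = {1, 2}
FIRST(Z) = {1, 2}
Therefore, FIRST(S) = {1, 2}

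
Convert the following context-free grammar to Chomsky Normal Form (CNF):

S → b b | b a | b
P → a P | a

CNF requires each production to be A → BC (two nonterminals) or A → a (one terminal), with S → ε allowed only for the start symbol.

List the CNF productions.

TB → b; TA → a; S → b; P → a; S → TB TB; S → TB TA; P → TA P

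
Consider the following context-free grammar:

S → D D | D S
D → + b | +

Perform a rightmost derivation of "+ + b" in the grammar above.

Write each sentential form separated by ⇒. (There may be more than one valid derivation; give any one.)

S ⇒ D D ⇒ D + b ⇒ + + b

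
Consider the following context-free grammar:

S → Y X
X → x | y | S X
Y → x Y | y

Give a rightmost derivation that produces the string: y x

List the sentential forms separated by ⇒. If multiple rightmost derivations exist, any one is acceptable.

S ⇒ Y X ⇒ Y x ⇒ y x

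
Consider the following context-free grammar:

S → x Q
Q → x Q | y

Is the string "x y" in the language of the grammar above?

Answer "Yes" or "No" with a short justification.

Yes - a valid derivation exists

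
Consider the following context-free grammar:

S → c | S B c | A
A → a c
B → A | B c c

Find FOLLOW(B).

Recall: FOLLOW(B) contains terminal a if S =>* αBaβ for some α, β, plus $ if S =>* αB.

We compute FOLLOW(B) using the standard algorithm.
FOLLOW(S) starts with {$}.
FIRST(A) = {a}
FIRST(B) = {a}
FIRST(S) = {a, c}
FOLLOW(A) = {$, a, c}
FOLLOW(B) = {c}
FOLLOW(S) = {$, a}
Therefore, FOLLOW(B) = {c}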